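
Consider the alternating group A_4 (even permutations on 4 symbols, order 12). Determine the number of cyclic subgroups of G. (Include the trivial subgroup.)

8

Group the elements of G by the cyclic subgroup they generate; each cyclic subgroup of order d accounts for φ(d) elements.
Cyclic subgroups by order — order 1: 1; order 2: 3; order 3: 4.
Total: 8.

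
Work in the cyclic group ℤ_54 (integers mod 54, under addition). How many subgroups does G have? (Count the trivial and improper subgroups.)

Subgroups of the cyclic group ℤ_54 correspond bijectively to divisors of 54.
Divisors of 54: 1, 2, 3, 6, 9, 18, 27, 54.
So ℤ_54 has 8 subgroups.

8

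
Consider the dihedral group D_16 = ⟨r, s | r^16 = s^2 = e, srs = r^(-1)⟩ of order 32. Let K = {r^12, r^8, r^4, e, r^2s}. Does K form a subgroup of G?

No

|K| = 5 does not divide |G| = 32, so by Lagrange K is not a subgroup.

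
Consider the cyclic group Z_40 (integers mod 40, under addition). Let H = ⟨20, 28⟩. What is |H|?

|⟨20⟩| = 2 and |⟨28⟩| = 10, so |H| is a multiple of lcm(2, 10) = 10 and divides |G| = 40.
Closing under the operation: H = {0, 4, 8, 12, 16, 20, 24, 28, 32, 36}, so |H| = 10.

10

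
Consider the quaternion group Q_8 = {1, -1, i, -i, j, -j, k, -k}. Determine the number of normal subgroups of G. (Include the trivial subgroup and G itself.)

G has 6 subgroups. Checking conjugation-invariance by order — order 1: 1/1 normal; order 2: 1/1 normal; order 4: 3/3 normal; order 8: 1/1 normal.
Total normal subgroups: 6.

6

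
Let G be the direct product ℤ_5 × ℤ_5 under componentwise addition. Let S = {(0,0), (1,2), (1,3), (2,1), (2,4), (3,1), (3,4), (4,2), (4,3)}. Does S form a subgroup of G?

|S| = 9 does not divide |G| = 25, so by Lagrange S is not a subgroup.

No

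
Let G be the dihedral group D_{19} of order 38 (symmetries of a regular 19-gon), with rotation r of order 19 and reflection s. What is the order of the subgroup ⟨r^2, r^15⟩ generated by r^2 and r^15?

|⟨r^2⟩| = 19 and |⟨r^15⟩| = 19, so |H| is a multiple of lcm(19, 19) = 19 and divides |G| = 38.
Closing under the operation: H = {e, r, r^2, r^3, r^4, r^5, r^6, r^7, r^8, r^9, r^10, r^11, r^12, r^13, r^14, r^15, r^16, r^17, r^18}, so |H| = 19.

19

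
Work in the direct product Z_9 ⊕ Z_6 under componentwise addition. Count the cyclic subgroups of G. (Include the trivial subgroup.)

Each element a generates a cyclic subgroup ⟨a⟩; distinct elements may generate the same one (a cyclic group of order d has φ(d) generators).
Cyclic subgroups by order — order 1: 1; order 2: 1; order 3: 4; order 6: 4; order 9: 3; order 18: 3.
Total: 16.

16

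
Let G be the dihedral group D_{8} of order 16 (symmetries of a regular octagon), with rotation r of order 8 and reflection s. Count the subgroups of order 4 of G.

|G| = 16 and 4 | 16, so subgroups of order 4 are possible by Lagrange.
The subgroups of order 4 are: {e, r^2, r^4, r^6}; {e, r^4, r^2s, r^6s}; {e, r^4, r^3s, r^7s}; {e, r^4, s, r^4s}; … (5 in all).
So G has 5 subgroups of order 4.

5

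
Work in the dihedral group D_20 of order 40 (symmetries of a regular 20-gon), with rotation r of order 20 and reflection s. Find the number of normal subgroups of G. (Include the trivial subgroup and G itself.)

G has 48 subgroups. Checking conjugation-invariance by order — order 1: 1/1 normal; order 2: 1/21 normal; order 4: 1/11 normal; order 5: 1/1 normal; order 8: 0/5 normal; order 10: 1/5 normal; order 20: 3/3 normal; order 40: 1/1 normal.
Total normal subgroups: 9.

9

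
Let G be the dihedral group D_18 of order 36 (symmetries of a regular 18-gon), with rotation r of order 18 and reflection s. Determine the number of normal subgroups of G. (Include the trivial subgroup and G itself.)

G has 45 subgroups. Checking conjugation-invariance by order — order 1: 1/1 normal; order 2: 1/19 normal; order 3: 1/1 normal; order 4: 0/9 normal; order 6: 1/7 normal; order 9: 1/1 normal; order 12: 0/3 normal; order 18: 3/3 normal; order 36: 1/1 normal.
Total normal subgroups: 9.

9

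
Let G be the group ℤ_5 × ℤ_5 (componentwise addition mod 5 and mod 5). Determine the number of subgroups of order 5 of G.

6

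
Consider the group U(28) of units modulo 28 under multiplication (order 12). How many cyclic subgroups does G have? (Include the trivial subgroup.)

Group the elements of G by the cyclic subgroup they generate; each cyclic subgroup of order d accounts for φ(d) elements.
Cyclic subgroups by order — order 1: 1; order 2: 3; order 3: 1; order 6: 3.
Total: 8.

8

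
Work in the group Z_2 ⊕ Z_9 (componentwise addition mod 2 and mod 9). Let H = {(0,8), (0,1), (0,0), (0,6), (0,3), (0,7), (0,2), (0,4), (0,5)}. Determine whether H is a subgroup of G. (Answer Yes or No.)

|H| = 9 divides |G| = 18, consistent with Lagrange.
H contains the identity, every element's inverse is in H, and H is closed under +: it is a subgroup.
In fact H = ⟨(0,1)⟩.

Yes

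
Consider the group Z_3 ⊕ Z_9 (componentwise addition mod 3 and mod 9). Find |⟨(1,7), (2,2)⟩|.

|⟨(1,7)⟩| = 9 and |⟨(2,2)⟩| = 9, so |H| is a multiple of lcm(9, 9) = 9 and divides |G| = 27.
Closing under the operation: H = {(0,0), (0,3), (0,6), (1,1), (1,4), (1,7), (2,2), (2,5), (2,8)}, so |H| = 9.

9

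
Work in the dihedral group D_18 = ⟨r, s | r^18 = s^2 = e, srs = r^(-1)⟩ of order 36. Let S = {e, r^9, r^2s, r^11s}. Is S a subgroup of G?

Yes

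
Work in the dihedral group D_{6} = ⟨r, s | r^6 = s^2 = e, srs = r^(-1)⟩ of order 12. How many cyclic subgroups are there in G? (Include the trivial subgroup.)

10

Group the elements of G by the cyclic subgroup they generate; each cyclic subgroup of order d accounts for φ(d) elements.
Cyclic subgroups by order — order 1: 1; order 2: 7; order 3: 1; order 6: 1.
Total: 10.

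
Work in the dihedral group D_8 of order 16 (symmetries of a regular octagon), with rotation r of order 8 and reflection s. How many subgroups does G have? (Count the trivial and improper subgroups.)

|G| = 16, so by Lagrange every subgroup order divides 16. Divisors: 1, 2, 4, 8, 16.
Subgroups by order — order 1: 1; order 2: 9; order 4: 5; order 8: 3; order 16: 1.
Total: 1 + 9 + 5 + 3 + 1 = 19.

19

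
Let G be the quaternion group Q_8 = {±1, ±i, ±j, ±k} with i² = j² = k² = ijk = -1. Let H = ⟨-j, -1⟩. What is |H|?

4

|⟨-j⟩| = 4 and |⟨-1⟩| = 2, so |H| is a multiple of lcm(4, 2) = 4 and divides |G| = 8.
Closing under the operation: H = {1, -1, j, -j}, so |H| = 4.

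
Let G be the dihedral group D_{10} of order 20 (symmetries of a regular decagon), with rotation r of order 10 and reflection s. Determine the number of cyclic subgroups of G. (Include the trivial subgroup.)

14

Group the elements of G by the cyclic subgroup they generate; each cyclic subgroup of order d accounts for φ(d) elements.
Cyclic subgroups by order — order 1: 1; order 2: 11; order 5: 1; order 10: 1.
Total: 14.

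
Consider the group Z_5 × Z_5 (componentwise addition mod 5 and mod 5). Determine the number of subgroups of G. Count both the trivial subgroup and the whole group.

|G| = 25, so by Lagrange every subgroup order divides 25. Divisors: 1, 5, 25.
Subgroups by order — order 1: 1; order 5: 6; order 25: 1.
Total: 1 + 6 + 1 = 8.

8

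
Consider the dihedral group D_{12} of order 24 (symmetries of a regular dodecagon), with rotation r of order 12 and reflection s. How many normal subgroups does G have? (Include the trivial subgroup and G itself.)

9

G has 34 subgroups. Checking conjugation-invariance by order — order 1: 1/1 normal; order 2: 1/13 normal; order 3: 1/1 normal; order 4: 1/7 normal; order 6: 1/5 normal; order 8: 0/3 normal; order 12: 3/3 normal; order 24: 1/1 normal.
Total normal subgroups: 9.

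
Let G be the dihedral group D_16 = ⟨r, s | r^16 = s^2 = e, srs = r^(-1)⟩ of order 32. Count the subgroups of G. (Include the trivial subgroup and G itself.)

|G| = 32, so by Lagrange every subgroup order divides 32. Divisors: 1, 2, 4, 8, 16, 32.
Subgroups by order — order 1: 1; order 2: 17; order 4: 9; order 8: 5; order 16: 3; order 32: 1.
Total: 1 + 17 + 9 + 5 + 3 + 1 = 36.

36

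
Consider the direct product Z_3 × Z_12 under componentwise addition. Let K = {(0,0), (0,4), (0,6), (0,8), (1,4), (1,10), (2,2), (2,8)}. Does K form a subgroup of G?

|K| = 8 does not divide |G| = 36, so by Lagrange K is not a subgroup.

No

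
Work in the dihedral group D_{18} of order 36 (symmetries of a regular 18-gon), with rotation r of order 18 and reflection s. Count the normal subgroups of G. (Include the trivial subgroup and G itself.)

9

G has 45 subgroups. Checking conjugation-invariance by order — order 1: 1/1 normal; order 2: 1/19 normal; order 3: 1/1 normal; order 4: 0/9 normal; order 6: 1/7 normal; order 9: 1/1 normal; order 12: 0/3 normal; order 18: 3/3 normal; order 36: 1/1 normal.
Total normal subgroups: 9.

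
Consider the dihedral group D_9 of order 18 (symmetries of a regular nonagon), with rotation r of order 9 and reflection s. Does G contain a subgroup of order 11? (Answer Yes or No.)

No

11 does not divide |G| = 18, so by Lagrange no subgroup of order 11 exists.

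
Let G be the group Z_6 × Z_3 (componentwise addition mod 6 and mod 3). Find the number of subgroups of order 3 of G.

|G| = 18 and 3 | 18, so subgroups of order 3 are possible by Lagrange.
The subgroups of order 3 are: {(0,0), (0,1), (0,2)}; {(0,0), (2,0), (4,0)}; {(0,0), (2,1), (4,2)}; {(0,0), (2,2), (4,1)}.
So G has 4 subgroups of order 3.

4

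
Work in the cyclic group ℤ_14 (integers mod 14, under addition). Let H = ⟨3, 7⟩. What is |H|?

|⟨3⟩| = 14 and |⟨7⟩| = 2, so |H| is a multiple of lcm(14, 2) = 14 and divides |G| = 14.
Closing {3, 7} under the group operation gives all of G, so |H| = 14.

14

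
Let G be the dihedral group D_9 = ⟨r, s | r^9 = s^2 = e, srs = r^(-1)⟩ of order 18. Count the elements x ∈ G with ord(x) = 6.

No element of G has order 6 (even though 6 | 18).

0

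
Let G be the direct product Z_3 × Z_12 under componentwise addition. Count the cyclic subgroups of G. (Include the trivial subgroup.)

A cyclic subgroup of order d is generated by each of its φ(d) elements of order d, so the cyclic subgroups of order d number (#elements of order d)/φ(d).
Cyclic subgroups by order — order 1: 1; order 2: 1; order 3: 4; order 4: 1; order 6: 4; order 12: 4.
Total: 15.

15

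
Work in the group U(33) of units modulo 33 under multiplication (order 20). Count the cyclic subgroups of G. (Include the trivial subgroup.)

8

Group the elements of G by the cyclic subgroup they generate; each cyclic subgroup of order d accounts for φ(d) elements.
Cyclic subgroups by order — order 1: 1; order 2: 3; order 5: 1; order 10: 3.
Total: 8.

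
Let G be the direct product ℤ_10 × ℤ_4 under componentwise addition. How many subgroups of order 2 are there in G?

|G| = 40 and 2 | 40, so subgroups of order 2 are possible by Lagrange.
The subgroups of order 2 are: {(0,0), (0,2)}; {(0,0), (5,0)}; {(0,0), (5,2)}.
So G has 3 subgroups of order 2.

3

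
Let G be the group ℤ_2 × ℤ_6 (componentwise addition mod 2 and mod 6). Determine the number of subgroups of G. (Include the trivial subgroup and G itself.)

10

|G| = 12, so by Lagrange every subgroup order divides 12. Divisors: 1, 2, 3, 4, 6, 12.
Subgroups by order — order 1: 1; order 2: 3; order 3: 1; order 4: 1; order 6: 3; order 12: 1.
Total: 1 + 3 + 1 + 1 + 3 + 1 = 10.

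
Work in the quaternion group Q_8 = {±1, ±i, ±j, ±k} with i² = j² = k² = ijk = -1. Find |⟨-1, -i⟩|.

4

|⟨-1⟩| = 2 and |⟨-i⟩| = 4, so |H| is a multiple of lcm(2, 4) = 4 and divides |G| = 8.
Closing under the operation: H = {1, -1, i, -i}, so |H| = 4.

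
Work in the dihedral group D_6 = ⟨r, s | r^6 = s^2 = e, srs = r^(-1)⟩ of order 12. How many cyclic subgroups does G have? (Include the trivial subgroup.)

Each element a generates a cyclic subgroup ⟨a⟩; distinct elements may generate the same one (a cyclic group of order d has φ(d) generators).
Cyclic subgroups by order — order 1: 1; order 2: 7; order 3: 1; order 6: 1.
Total: 10.

10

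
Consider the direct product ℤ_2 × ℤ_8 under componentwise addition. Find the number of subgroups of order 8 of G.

3

|G| = 16 and 8 | 16, so subgroups of order 8 are possible by Lagrange.
The subgroups of order 8 are: {(0,0), (0,1), (0,2), (0,3), (0,4), (0,5), (0,6), (0,7)}; {(0,0), (0,2), (0,4), (0,6), (1,0), (1,2), (1,4), (1,6)}; {(0,0), (0,2), (0,4), (0,6), (1,1), (1,3), (1,5), (1,7)}.
So G has 3 subgroups of order 8.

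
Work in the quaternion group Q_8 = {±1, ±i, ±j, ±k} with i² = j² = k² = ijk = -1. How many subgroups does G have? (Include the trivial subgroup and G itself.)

6

|G| = 8, so by Lagrange every subgroup order divides 8. Divisors: 1, 2, 4, 8.
Subgroups by order — order 1: 1; order 2: 1; order 4: 3; order 8: 1.
Total: 1 + 1 + 3 + 1 = 6.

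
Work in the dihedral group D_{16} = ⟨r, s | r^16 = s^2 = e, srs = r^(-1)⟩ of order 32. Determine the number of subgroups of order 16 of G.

|G| = 32 and 16 | 32, so subgroups of order 16 are possible by Lagrange.
The subgroups of order 16 are: {e, r, r^2, r^3, r^4, r^5, r^6, r^7, r^8, r^9, r^10, r^11, r^12, r^13, r^14, r^15}; {e, r^2, r^4, r^6, r^8, r^10, r^12, r^14, s, r^2s, r^4s, r^6s, r^8s, r^10s, r^12s, r^14s}; {e, r^2, r^4, r^6, r^8, r^10, r^12, r^14, rs, r^3s, r^5s, r^7s, r^9s, r^11s, r^13s, r^15s}.
So G has 3 subgroups of order 16.

3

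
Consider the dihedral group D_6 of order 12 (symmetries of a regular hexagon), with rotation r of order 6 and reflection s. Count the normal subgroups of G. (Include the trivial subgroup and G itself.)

G has 16 subgroups. Checking conjugation-invariance by order — order 1: 1/1 normal; order 2: 1/7 normal; order 3: 1/1 normal; order 4: 0/3 normal; order 6: 3/3 normal; order 12: 1/1 normal.
Total normal subgroups: 7.

7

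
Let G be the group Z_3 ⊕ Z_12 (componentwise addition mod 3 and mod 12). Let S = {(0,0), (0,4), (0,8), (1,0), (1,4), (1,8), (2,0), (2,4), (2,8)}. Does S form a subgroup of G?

Yes

|S| = 9 divides |G| = 36, consistent with Lagrange.
S contains the identity, every element's inverse is in S, and S is closed under +: it is a subgroup.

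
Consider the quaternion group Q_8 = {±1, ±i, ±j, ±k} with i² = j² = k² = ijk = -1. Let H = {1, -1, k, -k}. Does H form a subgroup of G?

|H| = 4 divides |G| = 8, consistent with Lagrange.
H contains the identity, every element's inverse is in H, and H is closed under ·: it is a subgroup.
In fact H = ⟨-k⟩.

Yes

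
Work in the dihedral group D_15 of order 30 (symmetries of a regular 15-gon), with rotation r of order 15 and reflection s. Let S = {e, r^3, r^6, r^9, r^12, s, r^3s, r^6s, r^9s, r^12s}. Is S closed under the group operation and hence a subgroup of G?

|S| = 10 divides |G| = 30, consistent with Lagrange.
S contains the identity, every element's inverse is in S, and S is closed under ·: it is a subgroup.

Yes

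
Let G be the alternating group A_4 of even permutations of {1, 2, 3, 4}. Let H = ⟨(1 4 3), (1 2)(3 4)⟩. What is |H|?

12

|⟨(1 4 3)⟩| = 3 and |⟨(1 2)(3 4)⟩| = 2, so |H| is a multiple of lcm(3, 2) = 6 and divides |G| = 12.
Closing {(1 4 3), (1 2)(3 4)} under the group operation gives all of G, so |H| = 12.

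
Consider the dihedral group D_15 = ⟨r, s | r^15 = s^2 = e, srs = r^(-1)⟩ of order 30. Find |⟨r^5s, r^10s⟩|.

6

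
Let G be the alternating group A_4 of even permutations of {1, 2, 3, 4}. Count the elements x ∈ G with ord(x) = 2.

3

The elements of order 2 are: (1 2)(3 4), (1 3)(2 4), (1 4)(2 3).
That's 3.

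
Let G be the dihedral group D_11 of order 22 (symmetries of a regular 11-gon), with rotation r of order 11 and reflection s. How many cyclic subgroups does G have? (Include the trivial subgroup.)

13

Group the elements of G by the cyclic subgroup they generate; each cyclic subgroup of order d accounts for φ(d) elements.
Cyclic subgroups by order — order 1: 1; order 2: 11; order 11: 1.
Total: 13.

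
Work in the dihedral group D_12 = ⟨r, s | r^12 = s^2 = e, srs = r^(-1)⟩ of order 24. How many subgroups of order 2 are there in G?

|G| = 24 and 2 | 24, so subgroups of order 2 are possible by Lagrange.
The subgroups of order 2 are: {e, r^10s}; {e, r^11s}; {e, r^2s}; {e, r^3s}; … (13 in all).
So G has 13 subgroups of order 2.

13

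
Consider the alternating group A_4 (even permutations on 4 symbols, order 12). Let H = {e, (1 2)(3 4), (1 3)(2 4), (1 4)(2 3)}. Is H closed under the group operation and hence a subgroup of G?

|H| = 4 divides |G| = 12, consistent with Lagrange.
H contains the identity, every element's inverse is in H, and H is closed under ∘: it is a subgroup.

Yes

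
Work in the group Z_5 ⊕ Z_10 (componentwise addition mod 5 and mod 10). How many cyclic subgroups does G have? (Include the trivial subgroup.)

14

Group the elements of G by the cyclic subgroup they generate; each cyclic subgroup of order d accounts for φ(d) elements.
Cyclic subgroups by order — order 1: 1; order 2: 1; order 5: 6; order 10: 6.
Total: 14.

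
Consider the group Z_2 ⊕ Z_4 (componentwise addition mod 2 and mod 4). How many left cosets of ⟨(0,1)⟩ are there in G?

2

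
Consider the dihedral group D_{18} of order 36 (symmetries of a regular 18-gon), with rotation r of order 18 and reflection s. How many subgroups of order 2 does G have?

19

|G| = 36 and 2 | 36, so subgroups of order 2 are possible by Lagrange.
The subgroups of order 2 are: {e, r^10s}; {e, r^11s}; {e, r^12s}; {e, r^13s}; … (19 in all).
So G has 19 subgroups of order 2.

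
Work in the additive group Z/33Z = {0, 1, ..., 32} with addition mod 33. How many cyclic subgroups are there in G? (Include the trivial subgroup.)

4

Group the elements of G by the cyclic subgroup they generate; each cyclic subgroup of order d accounts for φ(d) elements.
Cyclic subgroups by order — order 1: 1; order 3: 1; order 11: 1; order 33: 1.
Total: 4.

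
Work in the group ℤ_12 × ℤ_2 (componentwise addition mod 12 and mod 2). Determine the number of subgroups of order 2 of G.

3

|G| = 24 and 2 | 24, so subgroups of order 2 are possible by Lagrange.
The subgroups of order 2 are: {(0,0), (0,1)}; {(0,0), (6,0)}; {(0,0), (6,1)}.
So G has 3 subgroups of order 2.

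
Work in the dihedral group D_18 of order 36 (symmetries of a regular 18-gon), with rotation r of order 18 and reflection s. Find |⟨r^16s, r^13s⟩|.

12

|⟨r^16s⟩| = 2 and |⟨r^13s⟩| = 2, so |H| is a multiple of lcm(2, 2) = 2 and divides |G| = 36.
Closing under the operation: H = {e, r^3, r^6, r^9, r^12, r^15, rs, r^4s, r^7s, r^10s, r^13s, r^16s}, so |H| = 12.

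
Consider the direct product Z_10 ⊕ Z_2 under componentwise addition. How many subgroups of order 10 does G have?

3

|G| = 20 and 10 | 20, so subgroups of order 10 are possible by Lagrange.
The subgroups of order 10 are: {(0,0), (0,1), (2,0), (2,1), (4,0), (4,1), (6,0), (6,1), (8,0), (8,1)}; {(0,0), (1,0), (2,0), (3,0), (4,0), (5,0), (6,0), (7,0), (8,0), (9,0)}; {(0,0), (1,1), (2,0), (3,1), (4,0), (5,1), (6,0), (7,1), (8,0), (9,1)}.
So G has 3 subgroups of order 10.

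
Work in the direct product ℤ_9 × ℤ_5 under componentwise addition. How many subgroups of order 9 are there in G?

1

|G| = 45 and 9 | 45, so subgroups of order 9 are possible by Lagrange.
The subgroups of order 9 are: {(0,0), (1,0), (2,0), (3,0), (4,0), (5,0), (6,0), (7,0), (8,0)}.
So G has 1 subgroup of order 9.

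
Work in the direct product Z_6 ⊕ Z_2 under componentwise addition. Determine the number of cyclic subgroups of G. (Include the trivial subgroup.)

A cyclic subgroup of order d is generated by each of its φ(d) elements of order d, so the cyclic subgroups of order d number (#elements of order d)/φ(d).
Cyclic subgroups by order — order 1: 1; order 2: 3; order 3: 1; order 6: 3.
Total: 8.

8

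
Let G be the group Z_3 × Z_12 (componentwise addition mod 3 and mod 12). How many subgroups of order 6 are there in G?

|G| = 36 and 6 | 36, so subgroups of order 6 are possible by Lagrange.
The subgroups of order 6 are: {(0,0), (0,2), (0,4), (0,6), (0,8), (0,10)}; {(0,0), (0,6), (1,0), (1,6), (2,0), (2,6)}; {(0,0), (0,6), (1,4), (1,10), (2,2), (2,8)}; {(0,0), (0,6), (1,2), (1,8), (2,4), (2,10)}.
So G has 4 subgroups of order 6.

4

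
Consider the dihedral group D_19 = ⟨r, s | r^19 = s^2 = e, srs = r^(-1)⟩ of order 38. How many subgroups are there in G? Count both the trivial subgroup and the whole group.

|G| = 38, so by Lagrange every subgroup order divides 38. Divisors: 1, 2, 19, 38.
Subgroups by order — order 1: 1; order 2: 19; order 19: 1; order 38: 1.
Total: 1 + 19 + 1 + 1 = 22.

22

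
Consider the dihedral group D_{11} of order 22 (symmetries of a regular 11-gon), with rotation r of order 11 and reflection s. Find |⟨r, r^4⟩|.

|⟨r⟩| = 11 and |⟨r^4⟩| = 11, so |H| is a multiple of lcm(11, 11) = 11 and divides |G| = 22.
Closing under the operation: H = {e, r, r^2, r^3, r^4, r^5, r^6, r^7, r^8, r^9, r^10}, so |H| = 11.

11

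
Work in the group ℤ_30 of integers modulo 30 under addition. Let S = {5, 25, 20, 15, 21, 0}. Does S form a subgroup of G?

20 ∈ S but its inverse 10 ∉ S, so S is not a subgroup.

No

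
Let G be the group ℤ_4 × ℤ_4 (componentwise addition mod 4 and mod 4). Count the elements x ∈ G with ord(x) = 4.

An element (a,b) has order lcm(ord(a), ord(b)); count pairs with lcm equal to 4.
Enumerating gives 12 such elements.

12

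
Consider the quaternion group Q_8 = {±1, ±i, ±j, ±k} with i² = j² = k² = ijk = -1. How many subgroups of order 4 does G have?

3

|G| = 8 and 4 | 8, so subgroups of order 4 are possible by Lagrange.
The subgroups of order 4 are: {1, -1, i, -i}; {1, -1, j, -j}; {1, -1, k, -k}.
So G has 3 subgroups of order 4.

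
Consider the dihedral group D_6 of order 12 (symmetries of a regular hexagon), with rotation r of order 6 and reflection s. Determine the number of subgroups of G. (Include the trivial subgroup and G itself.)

16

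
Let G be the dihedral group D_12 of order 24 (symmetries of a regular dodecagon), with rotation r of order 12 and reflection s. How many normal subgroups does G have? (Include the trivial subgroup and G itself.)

G has 34 subgroups. Checking conjugation-invariance by order — order 1: 1/1 normal; order 2: 1/13 normal; order 3: 1/1 normal; order 4: 1/7 normal; order 6: 1/5 normal; order 8: 0/3 normal; order 12: 3/3 normal; order 24: 1/1 normal.
Total normal subgroups: 9.

9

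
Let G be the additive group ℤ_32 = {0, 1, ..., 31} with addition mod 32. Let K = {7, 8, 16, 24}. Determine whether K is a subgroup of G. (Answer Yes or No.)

The identity 0 ∉ K, so K is not a subgroup.

No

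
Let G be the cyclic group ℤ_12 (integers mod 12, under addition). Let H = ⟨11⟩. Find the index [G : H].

|⟨11⟩| = 12 and |G| = 12.
By Lagrange, [G : H] = |G|/|H| = 12/12 = 1.

1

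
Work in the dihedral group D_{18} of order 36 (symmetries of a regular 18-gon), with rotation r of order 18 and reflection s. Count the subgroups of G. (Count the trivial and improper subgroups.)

45

|G| = 36, so by Lagrange every subgroup order divides 36. Divisors: 1, 2, 3, 4, 6, 9, 12, 18, 36.
Subgroups by order — order 1: 1; order 2: 19; order 3: 1; order 4: 9; order 6: 7; order 9: 1; order 12: 3; order 18: 3; order 36: 1.
Total: 1 + 19 + 1 + 9 + 7 + 1 + 3 + 3 + 1 = 45.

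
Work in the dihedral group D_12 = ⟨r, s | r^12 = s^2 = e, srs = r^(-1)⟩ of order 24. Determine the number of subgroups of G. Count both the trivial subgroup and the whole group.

|G| = 24, so by Lagrange every subgroup order divides 24. Divisors: 1, 2, 3, 4, 6, 8, 12, 24.
Subgroups by order — order 1: 1; order 2: 13; order 3: 1; order 4: 7; order 6: 5; order 8: 3; order 12: 3; order 24: 1.
Total: 1 + 13 + 1 + 7 + 5 + 3 + 3 + 1 = 34.

34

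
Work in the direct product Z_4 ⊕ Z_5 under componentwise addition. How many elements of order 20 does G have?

8

An element (a,b) has order lcm(ord(a), ord(b)); count pairs with lcm equal to 20.
Enumerating gives 8 such elements.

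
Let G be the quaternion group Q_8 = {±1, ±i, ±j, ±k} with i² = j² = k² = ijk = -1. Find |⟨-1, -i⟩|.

4

|⟨-1⟩| = 2 and |⟨-i⟩| = 4, so |H| is a multiple of lcm(2, 4) = 4 and divides |G| = 8.
Closing under the operation: H = {1, -1, i, -i}, so |H| = 4.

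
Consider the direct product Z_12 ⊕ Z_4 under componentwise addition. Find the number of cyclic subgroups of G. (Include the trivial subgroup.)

20

Each element a generates a cyclic subgroup ⟨a⟩; distinct elements may generate the same one (a cyclic group of order d has φ(d) generators).
Cyclic subgroups by order — order 1: 1; order 2: 3; order 3: 1; order 4: 6; order 6: 3; order 12: 6.
Total: 20.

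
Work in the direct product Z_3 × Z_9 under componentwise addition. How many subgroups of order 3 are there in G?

|G| = 27 and 3 | 27, so subgroups of order 3 are possible by Lagrange.
The subgroups of order 3 are: {(0,0), (0,3), (0,6)}; {(0,0), (1,0), (2,0)}; {(0,0), (1,3), (2,6)}; {(0,0), (1,6), (2,3)}.
So G has 4 subgroups of order 3.

4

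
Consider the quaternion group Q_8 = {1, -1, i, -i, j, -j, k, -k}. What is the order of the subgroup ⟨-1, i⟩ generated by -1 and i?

|⟨-1⟩| = 2 and |⟨i⟩| = 4, so |H| is a multiple of lcm(2, 4) = 4 and divides |G| = 8.
Closing under the operation: H = {1, -1, i, -i}, so |H| = 4.

4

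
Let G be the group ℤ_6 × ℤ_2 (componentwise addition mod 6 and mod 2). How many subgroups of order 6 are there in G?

3

|G| = 12 and 6 | 12, so subgroups of order 6 are possible by Lagrange.
The subgroups of order 6 are: {(0,0), (0,1), (2,0), (2,1), (4,0), (4,1)}; {(0,0), (1,0), (2,0), (3,0), (4,0), (5,0)}; {(0,0), (1,1), (2,0), (3,1), (4,0), (5,1)}.
So G has 3 subgroups of order 6.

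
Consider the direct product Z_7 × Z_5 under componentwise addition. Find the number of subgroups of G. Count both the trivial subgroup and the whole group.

4

|G| = 35, so by Lagrange every subgroup order divides 35. Divisors: 1, 5, 7, 35.
Subgroups by order — order 1: 1; order 5: 1; order 7: 1; order 35: 1.
Total: 1 + 1 + 1 + 1 = 4.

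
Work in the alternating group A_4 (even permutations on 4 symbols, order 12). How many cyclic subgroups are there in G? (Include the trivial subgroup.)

8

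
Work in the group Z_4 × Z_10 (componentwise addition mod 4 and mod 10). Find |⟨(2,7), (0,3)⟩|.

|⟨(2,7)⟩| = 10 and |⟨(0,3)⟩| = 10, so |H| is a multiple of lcm(10, 10) = 10 and divides |G| = 40.
Closing under the operation: H = {(0,0), (0,1), (0,2), (0,3), (0,4), (0,5), (0,6), (0,7), (0,8), (0,9), (2,0), (2,1), (2,2), (2,3), (2,4), (2,5), (2,6), (2,7), (2,8), (2,9)}, so |H| = 20.

20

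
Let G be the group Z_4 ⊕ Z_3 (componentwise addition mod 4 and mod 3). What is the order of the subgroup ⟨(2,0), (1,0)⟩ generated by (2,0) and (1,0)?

4

|⟨(2,0)⟩| = 2 and |⟨(1,0)⟩| = 4, so |H| is a multiple of lcm(2, 4) = 4 and divides |G| = 12.
Closing under the operation: H = {(0,0), (1,0), (2,0), (3,0)}, so |H| = 4.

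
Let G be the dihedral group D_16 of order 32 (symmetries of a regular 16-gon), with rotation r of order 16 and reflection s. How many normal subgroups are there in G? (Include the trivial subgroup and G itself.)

G has 36 subgroups. Checking conjugation-invariance by order — order 1: 1/1 normal; order 2: 1/17 normal; order 4: 1/9 normal; order 8: 1/5 normal; order 16: 3/3 normal; order 32: 1/1 normal.
Total normal subgroups: 8.

8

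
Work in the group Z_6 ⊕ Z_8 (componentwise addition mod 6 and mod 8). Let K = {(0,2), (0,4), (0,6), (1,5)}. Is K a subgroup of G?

The identity (0,0) ∉ K, so K is not a subgroup.

No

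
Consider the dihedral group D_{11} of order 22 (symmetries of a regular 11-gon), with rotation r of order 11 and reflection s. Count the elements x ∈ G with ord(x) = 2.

Enumerating element orders in G gives 11 elements of order 2.

11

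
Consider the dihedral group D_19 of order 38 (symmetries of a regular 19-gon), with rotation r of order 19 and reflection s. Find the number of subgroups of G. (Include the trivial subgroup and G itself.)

|G| = 38, so by Lagrange every subgroup order divides 38. Divisors: 1, 2, 19, 38.
Subgroups by order — order 1: 1; order 2: 19; order 19: 1; order 38: 1.
Total: 1 + 19 + 1 + 1 = 22.

22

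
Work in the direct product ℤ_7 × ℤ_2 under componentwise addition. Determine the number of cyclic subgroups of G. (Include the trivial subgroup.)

4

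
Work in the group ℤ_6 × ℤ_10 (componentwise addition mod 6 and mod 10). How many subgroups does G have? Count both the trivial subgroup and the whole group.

|G| = 60, so by Lagrange every subgroup order divides 60. Divisors: 1, 2, 3, 4, 5, 6, 10, 12, 15, 20, 30, 60.
Subgroups by order — order 1: 1; order 2: 3; order 3: 1; order 4: 1; order 5: 1; order 6: 3; order 10: 3; order 12: 1; order 15: 1; order 20: 1; order 30: 3; order 60: 1.
Total: 1 + 3 + 1 + 1 + 1 + 3 + 3 + 1 + 1 + 1 + 3 + 1 = 20.

20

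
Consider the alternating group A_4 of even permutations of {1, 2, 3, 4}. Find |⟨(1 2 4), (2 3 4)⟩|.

|⟨(1 2 4)⟩| = 3 and |⟨(2 3 4)⟩| = 3, so |H| is a multiple of lcm(3, 3) = 3 and divides |G| = 12.
Closing {(1 2 4), (2 3 4)} under the group operation gives all of G, so |H| = 12.

12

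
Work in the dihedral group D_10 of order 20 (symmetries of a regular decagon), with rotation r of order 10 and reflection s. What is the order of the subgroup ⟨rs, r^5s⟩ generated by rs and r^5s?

10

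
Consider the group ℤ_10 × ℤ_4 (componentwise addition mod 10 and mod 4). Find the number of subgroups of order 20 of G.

3

|G| = 40 and 20 | 40, so subgroups of order 20 are possible by Lagrange.
The subgroups of order 20 are: {(0,0), (0,1), (0,2), (0,3), (2,0), (2,1), (2,2), (2,3), (4,0), (4,1), (4,2), (4,3), (6,0), (6,1), (6,2), (6,3), (8,0), (8,1), (8,2), (8,3)}; {(0,0), (0,2), (1,0), (1,2), (2,0), (2,2), (3,0), (3,2), (4,0), (4,2), (5,0), (5,2), (6,0), (6,2), (7,0), (7,2), (8,0), (8,2), (9,0), (9,2)}; {(0,0), (0,2), (1,1), (1,3), (2,0), (2,2), (3,1), (3,3), (4,0), (4,2), (5,1), (5,3), (6,0), (6,2), (7,1), (7,3), (8,0), (8,2), (9,1), (9,3)}.
So G has 3 subgroups of order 20.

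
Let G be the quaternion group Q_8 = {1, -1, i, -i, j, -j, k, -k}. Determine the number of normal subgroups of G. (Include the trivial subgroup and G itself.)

G has 6 subgroups. Checking conjugation-invariance by order — order 1: 1/1 normal; order 2: 1/1 normal; order 4: 3/3 normal; order 8: 1/1 normal.
Total normal subgroups: 6.

6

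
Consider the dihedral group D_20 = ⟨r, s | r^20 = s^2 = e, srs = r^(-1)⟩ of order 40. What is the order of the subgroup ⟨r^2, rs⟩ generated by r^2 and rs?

20

|⟨r^2⟩| = 10 and |⟨rs⟩| = 2, so |H| is a multiple of lcm(10, 2) = 10 and divides |G| = 40.
Closing under the operation: H = {e, r^2, r^4, r^6, r^8, r^10, r^12, r^14, r^16, r^18, rs, r^3s, r^5s, r^7s, r^9s, r^11s, r^13s, r^15s, r^17s, r^19s}, so |H| = 20.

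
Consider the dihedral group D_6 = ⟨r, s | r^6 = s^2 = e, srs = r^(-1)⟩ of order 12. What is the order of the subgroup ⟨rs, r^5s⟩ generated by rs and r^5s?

6

|⟨rs⟩| = 2 and |⟨r^5s⟩| = 2, so |H| is a multiple of lcm(2, 2) = 2 and divides |G| = 12.
Closing under the operation: H = {e, r^2, r^4, rs, r^3s, r^5s}, so |H| = 6.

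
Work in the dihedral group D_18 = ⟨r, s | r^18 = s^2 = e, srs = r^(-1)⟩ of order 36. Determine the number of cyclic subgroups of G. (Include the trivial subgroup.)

24

Group the elements of G by the cyclic subgroup they generate; each cyclic subgroup of order d accounts for φ(d) elements.
Cyclic subgroups by order — order 1: 1; order 2: 19; order 3: 1; order 6: 1; order 9: 1; order 18: 1.
Total: 24.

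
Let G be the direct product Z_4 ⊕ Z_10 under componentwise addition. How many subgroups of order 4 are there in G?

3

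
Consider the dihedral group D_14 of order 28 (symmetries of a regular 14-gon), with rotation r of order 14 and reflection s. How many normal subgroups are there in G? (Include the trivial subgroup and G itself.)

7

G has 28 subgroups. Checking conjugation-invariance by order — order 1: 1/1 normal; order 2: 1/15 normal; order 4: 0/7 normal; order 7: 1/1 normal; order 14: 3/3 normal; order 28: 1/1 normal.
Total normal subgroups: 7.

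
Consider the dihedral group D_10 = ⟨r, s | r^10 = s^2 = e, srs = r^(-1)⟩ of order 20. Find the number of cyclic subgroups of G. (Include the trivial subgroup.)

A cyclic subgroup of order d is generated by each of its φ(d) elements of order d, so the cyclic subgroups of order d number (#elements of order d)/φ(d).
Cyclic subgroups by order — order 1: 1; order 2: 11; order 5: 1; order 10: 1.
Total: 14.

14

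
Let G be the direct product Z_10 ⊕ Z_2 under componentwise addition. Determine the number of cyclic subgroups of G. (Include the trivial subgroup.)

Group the elements of G by the cyclic subgroup they generate; each cyclic subgroup of order d accounts for φ(d) elements.
Cyclic subgroups by order — order 1: 1; order 2: 3; order 5: 1; order 10: 3.
Total: 8.

8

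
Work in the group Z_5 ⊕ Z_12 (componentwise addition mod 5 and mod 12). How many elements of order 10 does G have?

An element (a,b) has order lcm(ord(a), ord(b)); count pairs with lcm equal to 10.
Enumerating gives 4 such elements.

4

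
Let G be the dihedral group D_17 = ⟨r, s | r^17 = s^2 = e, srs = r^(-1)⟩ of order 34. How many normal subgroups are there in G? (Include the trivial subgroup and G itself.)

3

G has 20 subgroups. Checking conjugation-invariance by order — order 1: 1/1 normal; order 2: 0/17 normal; order 17: 1/1 normal; order 34: 1/1 normal.
Total normal subgroups: 3.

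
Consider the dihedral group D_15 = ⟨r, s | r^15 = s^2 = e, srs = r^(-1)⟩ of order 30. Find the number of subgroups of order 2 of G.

15

|G| = 30 and 2 | 30, so subgroups of order 2 are possible by Lagrange.
The subgroups of order 2 are: {e, r^10s}; {e, r^11s}; {e, r^12s}; {e, r^13s}; … (15 in all).
So G has 15 subgroups of order 2.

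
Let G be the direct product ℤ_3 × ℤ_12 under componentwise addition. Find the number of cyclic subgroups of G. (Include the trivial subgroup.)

A cyclic subgroup of order d is generated by each of its φ(d) elements of order d, so the cyclic subgroups of order d number (#elements of order d)/φ(d).
Cyclic subgroups by order — order 1: 1; order 2: 1; order 3: 4; order 4: 1; order 6: 4; order 12: 4.
Total: 15.

15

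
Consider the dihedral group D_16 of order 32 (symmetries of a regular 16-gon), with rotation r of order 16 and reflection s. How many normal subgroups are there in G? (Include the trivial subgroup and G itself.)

8

G has 36 subgroups. Checking conjugation-invariance by order — order 1: 1/1 normal; order 2: 1/17 normal; order 4: 1/9 normal; order 8: 1/5 normal; order 16: 3/3 normal; order 32: 1/1 normal.
Total normal subgroups: 8.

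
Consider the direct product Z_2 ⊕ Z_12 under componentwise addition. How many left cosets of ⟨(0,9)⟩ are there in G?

|⟨(0,9)⟩| = 4 and |G| = 24.
By Lagrange, [G : H] = |G|/|H| = 24/4 = 6.

6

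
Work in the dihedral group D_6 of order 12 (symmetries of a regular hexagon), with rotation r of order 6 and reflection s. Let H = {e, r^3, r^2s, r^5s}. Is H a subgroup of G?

|H| = 4 divides |G| = 12, consistent with Lagrange.
H contains the identity, every element's inverse is in H, and H is closed under ·: it is a subgroup.

Yes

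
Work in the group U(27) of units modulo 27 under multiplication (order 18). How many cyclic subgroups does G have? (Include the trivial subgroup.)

Each element a generates a cyclic subgroup ⟨a⟩; distinct elements may generate the same one (a cyclic group of order d has φ(d) generators).
Cyclic subgroups by order — order 1: 1; order 2: 1; order 3: 1; order 6: 1; order 9: 1; order 18: 1.
Total: 6.

6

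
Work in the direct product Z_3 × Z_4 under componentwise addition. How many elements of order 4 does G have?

An element (a,b) has order lcm(ord(a), ord(b)); count pairs with lcm equal to 4.
Enumerating gives 2 such elements.

2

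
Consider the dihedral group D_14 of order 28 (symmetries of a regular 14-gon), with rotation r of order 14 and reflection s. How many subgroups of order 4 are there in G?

7

|G| = 28 and 4 | 28, so subgroups of order 4 are possible by Lagrange.
The subgroups of order 4 are: {e, r^7, r^3s, r^10s}; {e, r^7, r^4s, r^11s}; {e, r^7, r^5s, r^12s}; {e, r^7, r^6s, r^13s}; … (7 in all).
So G has 7 subgroups of order 4.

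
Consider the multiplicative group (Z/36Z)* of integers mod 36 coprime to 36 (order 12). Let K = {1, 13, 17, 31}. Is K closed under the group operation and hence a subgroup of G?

13 ∈ K but its inverse 25 ∉ K, so K is not a subgroup.

No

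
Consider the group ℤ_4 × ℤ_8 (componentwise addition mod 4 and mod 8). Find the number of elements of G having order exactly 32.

0

An element (a,b) has order lcm(ord(a), ord(b)); count pairs with lcm equal to 32.
Enumerating gives 0 such elements.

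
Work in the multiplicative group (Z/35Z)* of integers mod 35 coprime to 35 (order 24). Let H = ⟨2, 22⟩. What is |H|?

|⟨2⟩| = 12 and |⟨22⟩| = 4, so |H| is a multiple of lcm(12, 4) = 12 and divides |G| = 24.
Closing under the operation: H = {1, 2, 4, 8, 9, 11, 16, 18, 22, 23, 29, 32}, so |H| = 12.

12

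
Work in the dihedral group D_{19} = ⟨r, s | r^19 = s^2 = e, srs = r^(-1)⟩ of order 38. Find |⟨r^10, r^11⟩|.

19

|⟨r^10⟩| = 19 and |⟨r^11⟩| = 19, so |H| is a multiple of lcm(19, 19) = 19 and divides |G| = 38.
Closing under the operation: H = {e, r, r^2, r^3, r^4, r^5, r^6, r^7, r^8, r^9, r^10, r^11, r^12, r^13, r^14, r^15, r^16, r^17, r^18}, so |H| = 19.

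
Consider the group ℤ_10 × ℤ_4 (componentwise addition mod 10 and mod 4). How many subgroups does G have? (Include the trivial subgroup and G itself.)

16

|G| = 40, so by Lagrange every subgroup order divides 40. Divisors: 1, 2, 4, 5, 8, 10, 20, 40.
Subgroups by order — order 1: 1; order 2: 3; order 4: 3; order 5: 1; order 8: 1; order 10: 3; order 20: 3; order 40: 1.
Total: 1 + 3 + 3 + 1 + 1 + 3 + 3 + 1 = 16.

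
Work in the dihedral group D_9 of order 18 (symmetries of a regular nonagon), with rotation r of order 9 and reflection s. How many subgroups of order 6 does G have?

3

|G| = 18 and 6 | 18, so subgroups of order 6 are possible by Lagrange.
The subgroups of order 6 are: {e, r^3, r^6, r^2s, r^5s, r^8s}; {e, r^3, r^6, s, r^3s, r^6s}; {e, r^3, r^6, rs, r^4s, r^7s}.
So G has 3 subgroups of order 6.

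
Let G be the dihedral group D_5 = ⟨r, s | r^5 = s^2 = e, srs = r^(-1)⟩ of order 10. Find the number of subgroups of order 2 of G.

5

|G| = 10 and 2 | 10, so subgroups of order 2 are possible by Lagrange.
The subgroups of order 2 are: {e, r^2s}; {e, r^3s}; {e, r^4s}; {e, rs}; … (5 in all).
So G has 5 subgroups of order 2.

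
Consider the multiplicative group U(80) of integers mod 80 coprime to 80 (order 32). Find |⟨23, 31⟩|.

|⟨23⟩| = 4 and |⟨31⟩| = 2, so |H| is a multiple of lcm(4, 2) = 4 and divides |G| = 32.
Closing under the operation: H = {1, 7, 23, 31, 49, 57, 73, 79}, so |H| = 8.

8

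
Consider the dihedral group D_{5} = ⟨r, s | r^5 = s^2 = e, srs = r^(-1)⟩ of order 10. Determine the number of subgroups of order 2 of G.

|G| = 10 and 2 | 10, so subgroups of order 2 are possible by Lagrange.
The subgroups of order 2 are: {e, r^2s}; {e, r^3s}; {e, r^4s}; {e, rs}; … (5 in all).
So G has 5 subgroups of order 2.

5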